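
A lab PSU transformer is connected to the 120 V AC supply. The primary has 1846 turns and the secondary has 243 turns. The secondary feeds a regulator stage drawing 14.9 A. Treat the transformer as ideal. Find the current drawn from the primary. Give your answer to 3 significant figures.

For an ideal transformer I_p N_p = I_s N_s, so I_p = 14.9 × 243/1846 = 1.96 A.

I_p ≈ 1.96 A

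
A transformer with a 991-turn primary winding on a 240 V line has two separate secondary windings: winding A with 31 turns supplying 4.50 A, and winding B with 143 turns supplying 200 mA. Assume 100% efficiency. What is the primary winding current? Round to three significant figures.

I_p ≈ 0.170 A

V_A = 240 × 31/991 = 7.5076 V; V_B = 240 × 143/991 = 34.632 V.
P_out = V_A I_A + V_B I_B = 7.5076×4.50 + 34.632×0.200 = 33.784 + 6.9263 = 40.710 W.
Ideal ⇒ P_in = P_out, so I_p = P_out/V_p = 40.710/240 = 0.170 A.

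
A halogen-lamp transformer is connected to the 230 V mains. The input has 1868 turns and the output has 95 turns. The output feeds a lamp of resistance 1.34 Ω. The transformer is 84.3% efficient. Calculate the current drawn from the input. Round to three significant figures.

V_out = 230 × 95/1868 = 11.697 V.
I_out = V_out/R = 11.697/1.34 = 8.7291 A.
P_out = V_out I_out = 11.697 × 8.7291 = 102.10 W.
P_in = P_out/η = 102.10/0.843 = 121.12 W.
I_in = P_in/V_in = 121.12/230 = 0.527 A.

I_in ≈ 0.527 A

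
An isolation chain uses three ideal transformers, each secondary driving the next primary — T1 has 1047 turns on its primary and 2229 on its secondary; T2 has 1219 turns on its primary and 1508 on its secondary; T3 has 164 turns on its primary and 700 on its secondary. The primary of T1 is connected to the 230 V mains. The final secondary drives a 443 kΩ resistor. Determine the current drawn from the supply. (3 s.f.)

I_supply ≈ 0.0656 A

After T1: V = 230.00 × 2229/1047 = 489.66 V.
After T2: V = 489.66 × 1508/1219 = 605.74 V.
After T3: V = 605.74 × 700/164 = 2585.5 V.
I_load = 2585.5/443000 = 0.0058363 A, so P_out = 2585.5 × 0.0058363 = 15.090 W.
All ideal ⇒ P_in = P_out, so I_supply = 15.090/230 = 0.0656 A.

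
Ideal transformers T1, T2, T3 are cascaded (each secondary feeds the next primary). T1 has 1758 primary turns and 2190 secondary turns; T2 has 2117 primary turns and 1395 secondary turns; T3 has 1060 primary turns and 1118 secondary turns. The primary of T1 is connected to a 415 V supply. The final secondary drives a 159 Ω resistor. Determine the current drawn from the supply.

After T1: V = 415.00 × 2190/1758 = 516.98 V.
After T2: V = 516.98 × 1395/2117 = 340.66 V.
After T3: V = 340.66 × 1118/1060 = 359.30 V.
I_load = 359.30/159 = 2.2598 A, so P_out = 359.30 × 2.2598 = 811.95 W.
All ideal ⇒ P_in = P_out, so I_supply = 811.95/415 = 1.96 A.

I_supply ≈ 1.96 A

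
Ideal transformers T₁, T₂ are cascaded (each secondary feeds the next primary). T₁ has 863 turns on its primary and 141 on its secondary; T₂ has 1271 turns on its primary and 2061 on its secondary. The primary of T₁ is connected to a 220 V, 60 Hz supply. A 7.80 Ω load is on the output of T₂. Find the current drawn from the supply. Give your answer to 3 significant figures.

Secondary of T₁: V = 220.00 × 141/863 = 35.944 V.
Secondary of T₂: V = 35.944 × 2061/1271 = 58.286 V.
I_load = 58.286/7.80 = 7.4726 A, so P_out = 58.286 × 7.4726 = 435.54 W.
All ideal ⇒ P_in = P_out, so I_supply = 435.54/220 = 1.98 A.

I_supply ≈ 1.98 A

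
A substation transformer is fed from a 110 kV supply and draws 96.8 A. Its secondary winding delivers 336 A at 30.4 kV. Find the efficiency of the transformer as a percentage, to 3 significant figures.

η ≈ 95.9%

P_in = 110000 × 96.8 = 1.06480×10^7 W.
P_out = 30400 × 336 = 1.02144×10^7 W.
η = P_out/P_in = 1.02144×10^7/(1.06480×10^7) = 0.959.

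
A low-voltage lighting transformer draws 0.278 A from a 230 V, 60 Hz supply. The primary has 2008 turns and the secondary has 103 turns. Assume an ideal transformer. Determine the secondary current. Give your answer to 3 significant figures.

I_s ≈ 5.42 A

I_s/I_p = N_p/N_s, so I_s = 0.278 × 2008/103 = 5.42 A.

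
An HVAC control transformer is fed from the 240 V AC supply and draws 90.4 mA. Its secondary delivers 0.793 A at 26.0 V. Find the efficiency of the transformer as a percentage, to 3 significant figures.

P_in = 240 × 0.0904 = 21.6960 W.
P_out = 26.0 × 0.793 = 20.6180 W.
η = P_out/P_in = 20.6180/21.6960 = 0.950.

η ≈ 95.0%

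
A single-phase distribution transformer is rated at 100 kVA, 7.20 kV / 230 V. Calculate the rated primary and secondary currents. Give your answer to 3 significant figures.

I_p ≈ 13.9 A, I_s ≈ 435 A

I_p = S/V_p = 100000/7200 = 13.9 A.
I_s = S/V_s = 100000/230 = 435 A.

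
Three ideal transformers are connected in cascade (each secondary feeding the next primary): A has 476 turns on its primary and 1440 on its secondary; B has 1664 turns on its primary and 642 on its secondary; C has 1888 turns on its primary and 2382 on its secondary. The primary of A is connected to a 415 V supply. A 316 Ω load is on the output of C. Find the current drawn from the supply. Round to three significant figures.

Secondary of A: V = 415.00 × 1440/476 = 1255.5 V.
Secondary of B: V = 1255.5 × 642/1664 = 484.38 V.
Secondary of C: V = 484.38 × 2382/1888 = 611.12 V.
I_load = 611.12/316 = 1.9339 A, so P_out = 611.12 × 1.9339 = 1181.9 W.
All ideal ⇒ P_in = P_out, so I_supply = 1181.9/415 = 2.85 A.

I_supply ≈ 2.85 A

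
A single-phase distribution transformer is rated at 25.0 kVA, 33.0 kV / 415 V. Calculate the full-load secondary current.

I_s ≈ 60.2 A

I_s = S/V_s = 25000/415 = 60.2 A.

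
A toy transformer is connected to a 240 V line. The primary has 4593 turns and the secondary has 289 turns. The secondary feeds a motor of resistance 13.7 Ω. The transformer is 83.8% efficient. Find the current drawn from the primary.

I_p ≈ 0.0828 A

V_s = 240 × 289/4593 = 15.101 V.
I_s = V_s/R = 15.101/13.7 = 1.1023 A.
P_out = V_s I_s = 15.101 × 1.1023 = 16.646 W.
P_in = P_out/η = 16.646/0.838 = 19.864 W.
I_p = P_in/V_p = 19.864/240 = 0.0828 A.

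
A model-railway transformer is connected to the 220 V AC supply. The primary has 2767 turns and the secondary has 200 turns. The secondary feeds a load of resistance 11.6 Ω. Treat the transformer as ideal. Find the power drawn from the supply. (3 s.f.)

P ≈ 21.8 W

V_s = V_p × N_s/N_p = 220 × 200/2767 = 15.902 V.
I_s = V_s/R = 15.902/11.6 = 1.3708 A.
I_p = I_s × N_s/N_p = 1.3708 × 200/2767 = 0.099085 A.
P = V_p I_p = 220 × 0.099085 = 21.8 W.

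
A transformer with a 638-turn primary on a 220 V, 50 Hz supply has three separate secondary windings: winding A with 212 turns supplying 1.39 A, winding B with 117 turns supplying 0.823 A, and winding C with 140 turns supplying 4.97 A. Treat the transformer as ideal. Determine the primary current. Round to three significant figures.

I_p ≈ 1.70 A

V_A = 220 × 212/638 = 73.103 V; V_B = 220 × 117/638 = 40.345 V; V_C = 220 × 140/638 = 48.276 V.
P_out = V_A I_A + V_B I_B + V_C I_C = 73.103×1.39 + 40.345×0.823 + 48.276×4.97 = 101.61 + 33.204 + 239.93 = 374.75 W.
Ideal ⇒ P_in = P_out, so I_p = P_out/V_p = 374.75/220 = 1.70 A.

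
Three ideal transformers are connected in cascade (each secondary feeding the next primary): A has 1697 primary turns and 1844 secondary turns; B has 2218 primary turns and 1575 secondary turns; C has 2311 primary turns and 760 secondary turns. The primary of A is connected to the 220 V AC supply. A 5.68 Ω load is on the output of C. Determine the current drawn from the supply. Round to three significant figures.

I_supply ≈ 2.49 A

After A: V = 220.00 × 1844/1697 = 239.06 V.
After B: V = 239.06 × 1575/2218 = 169.75 V.
After C: V = 169.75 × 760/2311 = 55.826 V.
I_load = 55.826/5.68 = 9.8285 A, so P_out = 55.826 × 9.8285 = 548.68 W.
All ideal ⇒ P_in = P_out, so I_supply = 548.68/220 = 2.49 A.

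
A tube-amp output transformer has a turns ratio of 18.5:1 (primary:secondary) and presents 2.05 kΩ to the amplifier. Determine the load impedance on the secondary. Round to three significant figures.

Z_s ≈ 5.99 Ω

Z_s = Z_p/(N_p/N_s)² = 2050/18.5² = 5.99 Ω.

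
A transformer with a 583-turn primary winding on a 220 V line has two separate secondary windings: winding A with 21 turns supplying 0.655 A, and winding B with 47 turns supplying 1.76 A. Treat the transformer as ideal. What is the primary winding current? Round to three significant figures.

V_A = 220 × 21/583 = 7.9245 V; V_B = 220 × 47/583 = 17.736 V.
P_out = V_A I_A + V_B I_B = 7.9245×0.655 + 17.736×1.76 = 5.1906 + 31.215 = 36.406 W.
Ideal ⇒ P_in = P_out, so I_p = P_out/V_p = 36.406/220 = 0.165 A.

I_p ≈ 0.165 A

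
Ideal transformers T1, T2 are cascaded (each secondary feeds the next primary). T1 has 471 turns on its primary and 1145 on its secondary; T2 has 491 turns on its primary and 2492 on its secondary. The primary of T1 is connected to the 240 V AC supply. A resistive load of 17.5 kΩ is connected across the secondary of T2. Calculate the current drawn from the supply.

After T1: V = 240.00 × 1145/471 = 583.44 V.
After T2: V = 583.44 × 2492/491 = 2961.2 V.
I_load = 2961.2/17500 = 0.16921 A, so P_out = 2961.2 × 0.16921 = 501.06 W.
All ideal ⇒ P_in = P_out, so I_supply = 501.06/240 = 2.09 A.

I_supply ≈ 2.09 A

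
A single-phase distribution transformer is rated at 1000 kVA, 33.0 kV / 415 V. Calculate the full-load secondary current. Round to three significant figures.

I_s ≈ 2410 A

I_s = S/V_s = 1000000/415 = 2410 A.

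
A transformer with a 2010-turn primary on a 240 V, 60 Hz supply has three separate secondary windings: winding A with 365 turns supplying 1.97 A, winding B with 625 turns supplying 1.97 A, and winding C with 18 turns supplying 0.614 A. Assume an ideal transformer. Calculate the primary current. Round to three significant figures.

V_A = 240 × 365/2010 = 43.582 V; V_B = 240 × 625/2010 = 74.627 V; V_C = 240 × 18/2010 = 2.1493 V.
P_out = V_A I_A + V_B I_B + V_C I_C = 43.582×1.97 + 74.627×1.97 + 2.1493×0.614 = 85.857 + 147.01 + 1.3196 = 234.19 W.
Ideal ⇒ P_in = P_out, so I_p = P_out/V_p = 234.19/240 = 0.976 A.

I_p ≈ 0.976 A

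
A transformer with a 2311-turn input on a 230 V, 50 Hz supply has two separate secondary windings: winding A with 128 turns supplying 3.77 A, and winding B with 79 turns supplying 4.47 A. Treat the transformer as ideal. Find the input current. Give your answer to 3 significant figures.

V_A = 230 × 128/2311 = 12.739 V; V_B = 230 × 79/2311 = 7.8624 V.
P_out = V_A I_A + V_B I_B = 12.739×3.77 + 7.8624×4.47 = 48.026 + 35.145 = 83.171 W.
Ideal ⇒ P_in = P_out, so I_in = P_out/V_in = 83.171/230 = 0.362 A.

I_in ≈ 0.362 A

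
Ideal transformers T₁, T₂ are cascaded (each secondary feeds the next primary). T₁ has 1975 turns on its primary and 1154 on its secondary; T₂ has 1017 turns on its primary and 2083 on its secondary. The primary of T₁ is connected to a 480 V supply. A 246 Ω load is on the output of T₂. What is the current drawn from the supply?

Secondary of T₁: V = 480.00 × 1154/1975 = 280.47 V.
Secondary of T₂: V = 280.47 × 2083/1017 = 574.44 V.
I_load = 574.44/246 = 2.3351 A, so P_out = 574.44 × 2.3351 = 1341.4 W.
All ideal ⇒ P_in = P_out, so I_supply = 1341.4/480 = 2.79 A.

I_supply ≈ 2.79 A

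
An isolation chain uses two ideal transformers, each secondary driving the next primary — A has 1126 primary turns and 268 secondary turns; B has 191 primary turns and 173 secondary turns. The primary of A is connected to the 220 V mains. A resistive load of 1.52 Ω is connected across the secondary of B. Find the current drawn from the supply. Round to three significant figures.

I_supply ≈ 6.73 A

After A: V = 220.00 × 268/1126 = 52.362 V.
After B: V = 52.362 × 173/191 = 47.428 V.
I_load = 47.428/1.52 = 31.202 A, so P_out = 47.428 × 31.202 = 1479.9 W.
All ideal ⇒ P_in = P_out, so I_supply = 1479.9/220 = 6.73 A.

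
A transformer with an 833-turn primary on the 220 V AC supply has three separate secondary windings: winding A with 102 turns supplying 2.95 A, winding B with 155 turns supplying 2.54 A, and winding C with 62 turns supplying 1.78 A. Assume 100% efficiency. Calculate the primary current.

I_p ≈ 0.966 A

V_A = 220 × 102/833 = 26.939 V; V_B = 220 × 155/833 = 40.936 V; V_C = 220 × 62/833 = 16.375 V.
P_out = V_A I_A + V_B I_B + V_C I_C = 26.939×2.95 + 40.936×2.54 + 16.375×1.78 = 79.469 + 103.98 + 29.147 = 212.59 W.
Ideal ⇒ P_in = P_out, so I_p = P_out/V_p = 212.59/220 = 0.966 A.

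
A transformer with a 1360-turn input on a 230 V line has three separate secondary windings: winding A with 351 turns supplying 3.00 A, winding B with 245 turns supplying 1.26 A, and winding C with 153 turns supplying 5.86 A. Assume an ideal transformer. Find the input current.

I_in ≈ 1.66 A

V_A = 230 × 351/1360 = 59.360 V; V_B = 230 × 245/1360 = 41.434 V; V_C = 230 × 153/1360 = 25.875 V.
P_out = V_A I_A + V_B I_B + V_C I_C = 59.360×3.00 + 41.434×1.26 + 25.875×5.86 = 178.08 + 52.207 + 151.63 = 381.91 W.
Ideal ⇒ P_in = P_out, so I_in = P_out/V_in = 381.91/230 = 1.66 A.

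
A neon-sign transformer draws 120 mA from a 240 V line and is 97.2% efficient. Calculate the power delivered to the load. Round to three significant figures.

P_out ≈ 28.0 W

P_in = V_p I_p = 240 × 0.120 = 28.800 W.
P_out = η P_in = 0.972 × 28.800 = 28.0 W.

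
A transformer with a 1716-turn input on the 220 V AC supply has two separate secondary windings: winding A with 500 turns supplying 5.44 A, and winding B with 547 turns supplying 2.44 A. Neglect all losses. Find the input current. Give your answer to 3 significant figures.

I_in ≈ 2.36 A

V_A = 220 × 500/1716 = 64.103 V; V_B = 220 × 547/1716 = 70.128 V.
P_out = V_A I_A + V_B I_B = 64.103×5.44 + 70.128×2.44 = 348.72 + 171.11 = 519.83 W.
Ideal ⇒ P_in = P_out, so I_in = P_out/V_in = 519.83/220 = 2.36 A.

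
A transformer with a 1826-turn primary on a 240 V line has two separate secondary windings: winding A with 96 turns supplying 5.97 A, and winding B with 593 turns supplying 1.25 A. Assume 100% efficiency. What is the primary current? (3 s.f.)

V_A = 240 × 96/1826 = 12.618 V; V_B = 240 × 593/1826 = 77.941 V.
P_out = V_A I_A + V_B I_B = 12.618×5.97 + 77.941×1.25 = 75.328 + 97.426 = 172.75 W.
Ideal ⇒ P_in = P_out, so I_p = P_out/V_p = 172.75/240 = 0.720 A.

I_p ≈ 0.720 A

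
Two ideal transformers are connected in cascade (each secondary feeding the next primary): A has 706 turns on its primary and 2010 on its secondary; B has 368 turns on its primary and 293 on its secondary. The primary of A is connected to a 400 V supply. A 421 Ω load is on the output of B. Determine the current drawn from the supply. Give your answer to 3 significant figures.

Secondary of A: V = 400.00 × 2010/706 = 1138.8 V.
Secondary of B: V = 1138.8 × 293/368 = 906.72 V.
I_load = 906.72/421 = 2.1537 A, so P_out = 906.72 × 2.1537 = 1952.8 W.
All ideal ⇒ P_in = P_out, so I_supply = 1952.8/400 = 4.88 A.

I_supply ≈ 4.88 A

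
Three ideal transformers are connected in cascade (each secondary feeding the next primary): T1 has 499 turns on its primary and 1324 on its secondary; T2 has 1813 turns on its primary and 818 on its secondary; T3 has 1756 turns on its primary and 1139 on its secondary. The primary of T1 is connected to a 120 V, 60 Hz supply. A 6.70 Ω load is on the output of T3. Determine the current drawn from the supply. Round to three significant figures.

I_supply ≈ 10.8 A

Secondary of T1: V = 120.00 × 1324/499 = 318.40 V.
Secondary of T2: V = 318.40 × 818/1813 = 143.66 V.
Secondary of T3: V = 143.66 × 1139/1756 = 93.180 V.
I_load = 93.180/6.70 = 13.907 A, so P_out = 93.180 × 13.907 = 1295.9 W.
All ideal ⇒ P_in = P_out, so I_supply = 1295.9/120 = 10.8 A.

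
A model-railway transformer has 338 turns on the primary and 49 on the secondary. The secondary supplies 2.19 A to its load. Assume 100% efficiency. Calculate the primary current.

I_p ≈ 0.317 A

For an ideal transformer I_p/I_s = N_s/N_p, so I_p = 2.19 × 49/338 = 0.317 A.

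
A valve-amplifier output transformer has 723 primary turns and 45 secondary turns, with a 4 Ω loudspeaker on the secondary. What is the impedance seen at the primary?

Z_p = (N_p/N_s)² × Z_s = (723/45)² × 4 = 1030 Ω.

Z_p ≈ 1030 Ω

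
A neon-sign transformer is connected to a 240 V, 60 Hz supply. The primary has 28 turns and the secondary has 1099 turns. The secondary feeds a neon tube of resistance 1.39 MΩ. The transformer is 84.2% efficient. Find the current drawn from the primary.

V_s = 240 × 1099/28 = 9420.0 V.
I_s = V_s/R = 9420.0/(1.39×10^6) = 0.0067770 A.
P_out = V_s I_s = 9420.0 × 0.0067770 = 63.839 W.
P_in = P_out/η = 63.839/0.842 = 75.818 W.
I_p = P_in/V_p = 75.818/240 = 0.316 A.

I_p ≈ 0.316 A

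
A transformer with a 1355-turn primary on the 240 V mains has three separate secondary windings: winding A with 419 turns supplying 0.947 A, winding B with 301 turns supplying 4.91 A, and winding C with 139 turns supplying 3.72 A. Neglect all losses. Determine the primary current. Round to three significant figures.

V_A = 240 × 419/1355 = 74.214 V; V_B = 240 × 301/1355 = 53.314 V; V_C = 240 × 139/1355 = 24.620 V.
P_out = V_A I_A + V_B I_B + V_C I_C = 74.214×0.947 + 53.314×4.91 + 24.620×3.72 = 70.281 + 261.77 + 91.586 = 423.64 W.
Ideal ⇒ P_in = P_out, so I_p = P_out/V_p = 423.64/240 = 1.77 A.

I_p ≈ 1.77 A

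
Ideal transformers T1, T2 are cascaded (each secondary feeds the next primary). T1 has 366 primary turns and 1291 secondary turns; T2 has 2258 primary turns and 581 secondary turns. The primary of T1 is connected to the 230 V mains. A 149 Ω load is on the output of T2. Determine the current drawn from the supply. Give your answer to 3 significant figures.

I_supply ≈ 1.27 A

After T1: V = 230.00 × 1291/366 = 811.28 V.
After T2: V = 811.28 × 581/2258 = 208.75 V.
I_load = 208.75/149 = 1.4010 A, so P_out = 208.75 × 1.4010 = 292.46 W.
All ideal ⇒ P_in = P_out, so I_supply = 292.46/230 = 1.27 A.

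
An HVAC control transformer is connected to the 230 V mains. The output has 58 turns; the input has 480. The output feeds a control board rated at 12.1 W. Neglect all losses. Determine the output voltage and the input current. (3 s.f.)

V_out ≈ 27.8 V, I_in ≈ 0.0526 A

V_out = V_in × N_out/N_in = 230 × 58/480 = 27.792 V.
I_out = P/V_out = 12.1/27.792 = 0.43538 A.
I_in = I_out × N_out/N_in = 0.43538 × 58/480 = 0.0526 A.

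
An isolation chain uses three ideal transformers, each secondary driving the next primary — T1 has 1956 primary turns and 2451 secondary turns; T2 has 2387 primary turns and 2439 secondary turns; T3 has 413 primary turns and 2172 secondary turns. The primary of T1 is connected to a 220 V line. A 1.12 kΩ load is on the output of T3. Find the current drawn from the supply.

I_supply ≈ 8.91 A

Secondary of T1: V = 220.00 × 2451/1956 = 275.67 V.
Secondary of T2: V = 275.67 × 2439/2387 = 281.68 V.
Secondary of T3: V = 281.68 × 2172/413 = 1481.4 V.
I_load = 1481.4/1120 = 1.3227 A, so P_out = 1481.4 × 1.3227 = 1959.4 W.
All ideal ⇒ P_in = P_out, so I_supply = 1959.4/220 = 8.91 A.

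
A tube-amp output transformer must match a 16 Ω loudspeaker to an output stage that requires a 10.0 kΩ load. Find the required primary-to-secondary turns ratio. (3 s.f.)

Z_p/Z_s = (N_p/N_s)², so N_p/N_s = √(10000/16) = √625 = 25.0.

N_p/N_s ≈ 25.0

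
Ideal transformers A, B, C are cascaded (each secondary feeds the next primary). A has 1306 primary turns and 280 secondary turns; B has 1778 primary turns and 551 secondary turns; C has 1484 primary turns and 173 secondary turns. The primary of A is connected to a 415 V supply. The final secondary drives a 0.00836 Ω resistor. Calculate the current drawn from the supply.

Secondary of A: V = 415.00 × 280/1306 = 88.974 V.
Secondary of B: V = 88.974 × 551/1778 = 27.573 V.
Secondary of C: V = 27.573 × 173/1484 = 3.2144 V.
I_load = 3.2144/0.00836 = 384.49 A, so P_out = 3.2144 × 384.49 = 1235.9 W.
All ideal ⇒ P_in = P_out, so I_supply = 1235.9/415 = 2.98 A.

I_supply ≈ 2.98 A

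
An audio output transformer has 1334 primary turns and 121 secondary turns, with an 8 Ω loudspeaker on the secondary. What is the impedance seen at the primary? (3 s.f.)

Z_p = (N_p/N_s)² × Z_s = (1334/121)² × 8 = 972 Ω.

Z_p ≈ 972 Ω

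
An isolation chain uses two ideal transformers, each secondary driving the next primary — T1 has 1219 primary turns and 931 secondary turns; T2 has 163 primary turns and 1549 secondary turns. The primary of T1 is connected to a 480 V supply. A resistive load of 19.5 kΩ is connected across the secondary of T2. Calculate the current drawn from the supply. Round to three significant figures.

After T1: V = 480.00 × 931/1219 = 366.60 V.
After T2: V = 366.60 × 1549/163 = 3483.8 V.
I_load = 3483.8/19500 = 0.17866 A, so P_out = 3483.8 × 0.17866 = 622.40 W.
All ideal ⇒ P_in = P_out, so I_supply = 622.40/480 = 1.30 A.

I_supply ≈ 1.30 A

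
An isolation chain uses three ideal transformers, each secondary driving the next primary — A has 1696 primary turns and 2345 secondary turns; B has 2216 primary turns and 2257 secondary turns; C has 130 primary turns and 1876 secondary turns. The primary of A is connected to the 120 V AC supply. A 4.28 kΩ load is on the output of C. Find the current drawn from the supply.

Secondary of A: V = 120.00 × 2345/1696 = 165.92 V.
Secondary of B: V = 165.92 × 2257/2216 = 168.99 V.
Secondary of C: V = 168.99 × 1876/130 = 2438.7 V.
I_load = 2438.7/4280 = 0.56978 A, so P_out = 2438.7 × 0.56978 = 1389.5 W.
All ideal ⇒ P_in = P_out, so I_supply = 1389.5/120 = 11.6 A.

I_supply ≈ 11.6 A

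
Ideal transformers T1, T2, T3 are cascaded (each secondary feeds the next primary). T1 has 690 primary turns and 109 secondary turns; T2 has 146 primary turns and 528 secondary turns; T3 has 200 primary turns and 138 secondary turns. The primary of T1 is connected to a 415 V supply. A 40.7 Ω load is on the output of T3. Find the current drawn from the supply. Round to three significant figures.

Secondary of T1: V = 415.00 × 109/690 = 65.558 V.
Secondary of T2: V = 65.558 × 528/146 = 237.09 V.
Secondary of T3: V = 237.09 × 138/200 = 163.59 V.
I_load = 163.59/40.7 = 4.0194 A, so P_out = 163.59 × 4.0194 = 657.53 W.
All ideal ⇒ P_in = P_out, so I_supply = 657.53/415 = 1.58 A.

I_supply ≈ 1.58 A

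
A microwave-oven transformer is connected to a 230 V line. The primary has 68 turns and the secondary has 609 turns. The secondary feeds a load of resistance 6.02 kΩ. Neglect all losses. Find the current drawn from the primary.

V_s = V_p × N_s/N_p = 230 × 609/68 = 2059.9 V.
I_s = V_s/R = 2059.9/6020 = 0.34217 A.
For an ideal transformer I_p N_p = I_s N_s, so I_p = 0.34217 × 609/68 = 3.06 A.

I_p ≈ 3.06 A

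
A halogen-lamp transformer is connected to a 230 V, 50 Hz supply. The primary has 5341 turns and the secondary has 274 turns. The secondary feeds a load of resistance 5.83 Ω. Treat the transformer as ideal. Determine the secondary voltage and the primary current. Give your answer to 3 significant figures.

V_s = V_p × N_s/N_p = 230 × 274/5341 = 11.799 V.
I_s = V_s/R = 11.799/5.83 = 2.0239 A.
I_p = I_s × N_s/N_p = 2.0239 × 274/5341 = 0.104 A.

V_s ≈ 11.8 V, I_p ≈ 0.104 A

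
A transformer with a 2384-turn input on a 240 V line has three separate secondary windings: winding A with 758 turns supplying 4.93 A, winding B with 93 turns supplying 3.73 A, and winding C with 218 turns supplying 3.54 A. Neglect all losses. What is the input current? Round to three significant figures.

V_A = 240 × 758/2384 = 76.309 V; V_B = 240 × 93/2384 = 9.3624 V; V_C = 240 × 218/2384 = 21.946 V.
P_out = V_A I_A + V_B I_B + V_C I_C = 76.309×4.93 + 9.3624×3.73 + 21.946×3.54 = 376.20 + 34.922 + 77.690 = 488.81 W.
Ideal ⇒ P_in = P_out, so I_in = P_out/V_in = 488.81/240 = 2.04 A.

I_in ≈ 2.04 A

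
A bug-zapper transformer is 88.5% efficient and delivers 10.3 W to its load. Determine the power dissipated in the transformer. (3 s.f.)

P_in = P_out/η = 10.3/0.885 = 11.6384 W.
P_loss = P_in − P_out = 11.6384 − 10.3 = 1.34 W.

P_loss ≈ 1.34 W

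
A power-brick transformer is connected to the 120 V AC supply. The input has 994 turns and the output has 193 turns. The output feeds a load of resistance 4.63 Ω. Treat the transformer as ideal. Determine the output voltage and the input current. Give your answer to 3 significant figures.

V_out ≈ 23.3 V, I_in ≈ 0.977 A

V_out = V_in × N_out/N_in = 120 × 193/994 = 23.300 V.
I_out = V_out/R = 23.300/4.63 = 5.0324 A.
I_in = I_out × N_out/N_in = 5.0324 × 193/994 = 0.977 A.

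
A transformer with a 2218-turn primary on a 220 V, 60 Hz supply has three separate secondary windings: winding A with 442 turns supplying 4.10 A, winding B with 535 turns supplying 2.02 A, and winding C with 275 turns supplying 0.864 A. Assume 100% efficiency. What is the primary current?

I_p ≈ 1.41 A

V_A = 220 × 442/2218 = 43.841 V; V_B = 220 × 535/2218 = 53.066 V; V_C = 220 × 275/2218 = 27.277 V.
P_out = V_A I_A + V_B I_B + V_C I_C = 43.841×4.10 + 53.066×2.02 + 27.277×0.864 = 179.75 + 107.19 + 23.567 = 310.51 W.
Ideal ⇒ P_in = P_out, so I_p = P_out/V_p = 310.51/220 = 1.41 A.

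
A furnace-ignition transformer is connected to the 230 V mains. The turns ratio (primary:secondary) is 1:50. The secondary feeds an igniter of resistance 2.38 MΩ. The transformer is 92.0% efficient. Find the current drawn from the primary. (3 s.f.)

I_p ≈ 0.263 A

V_s = 230 × 50/1 = 11500 V.
I_s = V_s/R = 11500/(2.38×10^6) = 0.0048319 A.
P_out = V_s I_s = 11500 × 0.0048319 = 55.567 W.
P_in = P_out/η = 55.567/0.920 = 60.399 W.
I_p = P_in/V_p = 60.399/230 = 0.263 A.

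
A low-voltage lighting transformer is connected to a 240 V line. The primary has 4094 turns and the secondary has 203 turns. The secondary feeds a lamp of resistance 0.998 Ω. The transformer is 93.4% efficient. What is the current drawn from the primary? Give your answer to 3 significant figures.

I_p ≈ 0.633 A

V_s = 240 × 203/4094 = 11.900 V.
I_s = V_s/R = 11.900/0.998 = 11.924 A.
P_out = V_s I_s = 11.900 × 11.924 = 141.90 W.
P_in = P_out/η = 141.90/0.934 = 151.93 W.
I_p = P_in/V_p = 151.93/240 = 0.633 A.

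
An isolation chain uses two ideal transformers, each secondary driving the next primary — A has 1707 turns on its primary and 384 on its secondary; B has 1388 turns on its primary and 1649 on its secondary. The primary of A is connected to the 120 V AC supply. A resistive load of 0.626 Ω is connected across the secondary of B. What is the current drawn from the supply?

After A: V = 120.00 × 384/1707 = 26.995 V.
After B: V = 26.995 × 1649/1388 = 32.071 V.
I_load = 32.071/0.626 = 51.231 A, so P_out = 32.071 × 51.231 = 1643.0 W.
All ideal ⇒ P_in = P_out, so I_supply = 1643.0/120 = 13.7 A.

I_supply ≈ 13.7 A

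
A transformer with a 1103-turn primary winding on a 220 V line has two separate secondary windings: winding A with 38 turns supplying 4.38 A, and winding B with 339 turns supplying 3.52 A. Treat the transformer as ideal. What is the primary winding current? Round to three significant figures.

V_A = 220 × 38/1103 = 7.5793 V; V_B = 220 × 339/1103 = 67.616 V.
P_out = V_A I_A + V_B I_B = 7.5793×4.38 + 67.616×3.52 = 33.197 + 238.01 = 271.20 W.
Ideal ⇒ P_in = P_out, so I_p = P_out/V_p = 271.20/220 = 1.23 A.

I_p ≈ 1.23 A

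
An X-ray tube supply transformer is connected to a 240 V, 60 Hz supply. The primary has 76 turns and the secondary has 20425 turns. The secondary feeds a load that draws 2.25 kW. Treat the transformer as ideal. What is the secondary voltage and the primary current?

V_s ≈ 64500 V, I_p ≈ 9.38 A

V_s = V_p × N_s/N_p = 240 × 20425/76 = 64500 V.
I_s = P/V_s = 2250/64500 = 0.034884 A.
I_p = I_s × N_s/N_p = 0.034884 × 20425/76 = 9.38 A.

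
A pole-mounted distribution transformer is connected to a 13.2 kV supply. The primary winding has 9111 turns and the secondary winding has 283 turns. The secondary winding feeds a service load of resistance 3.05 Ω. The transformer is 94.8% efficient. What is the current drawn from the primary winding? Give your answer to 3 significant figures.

V_s = 13200 × 283/9111 = 410.01 V.
I_s = V_s/R = 410.01/3.05 = 134.43 A.
P_out = V_s I_s = 410.01 × 134.43 = 55117 W.
P_in = P_out/η = 55117/0.948 = 58141 W.
I_p = P_in/V_p = 58141/13200 = 4.40 A.

I_p ≈ 4.40 A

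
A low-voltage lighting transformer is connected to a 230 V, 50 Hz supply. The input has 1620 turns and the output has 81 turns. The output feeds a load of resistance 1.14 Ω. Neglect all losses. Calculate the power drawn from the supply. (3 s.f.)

P ≈ 116 W

V_out = V_in × N_out/N_in = 230 × 81/1620 = 11.500 V.
I_out = V_out/R = 11.500/1.14 = 10.088 A.
I_in = I_out × N_out/N_in = 10.088 × 81/1620 = 0.50439 A.
P = V_in I_in = 230 × 0.50439 = 116 W.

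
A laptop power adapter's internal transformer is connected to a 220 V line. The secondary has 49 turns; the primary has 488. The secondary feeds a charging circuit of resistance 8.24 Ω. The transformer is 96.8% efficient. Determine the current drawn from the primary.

V_s = 220 × 49/488 = 22.090 V.
I_s = V_s/R = 22.090/8.24 = 2.6808 A.
P_out = V_s I_s = 22.090 × 2.6808 = 59.220 W.
P_in = P_out/η = 59.220/0.968 = 61.178 W.
I_p = P_in/V_p = 61.178/220 = 0.278 A.

I_p ≈ 0.278 A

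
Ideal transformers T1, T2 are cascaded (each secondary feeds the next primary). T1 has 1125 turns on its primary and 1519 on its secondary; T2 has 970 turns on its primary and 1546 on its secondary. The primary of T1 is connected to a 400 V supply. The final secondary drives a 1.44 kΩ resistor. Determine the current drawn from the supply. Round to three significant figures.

I_supply ≈ 1.29 A

Secondary of T1: V = 400.00 × 1519/1125 = 540.09 V.
Secondary of T2: V = 540.09 × 1546/970 = 860.80 V.
I_load = 860.80/1440 = 0.59778 A, so P_out = 860.80 × 0.59778 = 514.57 W.
All ideal ⇒ P_in = P_out, so I_supply = 514.57/400 = 1.29 A.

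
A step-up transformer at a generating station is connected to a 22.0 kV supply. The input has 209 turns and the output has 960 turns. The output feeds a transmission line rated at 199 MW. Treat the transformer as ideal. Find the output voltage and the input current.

V_out ≈ 101000 V, I_in ≈ 9050 A

V_out = V_in × N_out/N_in = 22000 × 960/209 = 101050 V.
I_out = P/V_out = 1.99×10^8/101050 = 1969.3 A.
I_in = I_out × N_out/N_in = 1969.3 × 960/209 = 9050 A.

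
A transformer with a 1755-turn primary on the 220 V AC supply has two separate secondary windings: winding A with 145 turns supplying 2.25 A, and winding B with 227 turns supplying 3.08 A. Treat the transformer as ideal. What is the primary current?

V_A = 220 × 145/1755 = 18.177 V; V_B = 220 × 227/1755 = 28.456 V.
P_out = V_A I_A + V_B I_B = 18.177×2.25 + 28.456×3.08 = 40.897 + 87.644 = 128.54 W.
Ideal ⇒ P_in = P_out, so I_p = P_out/V_p = 128.54/220 = 0.584 A.

I_p ≈ 0.584 A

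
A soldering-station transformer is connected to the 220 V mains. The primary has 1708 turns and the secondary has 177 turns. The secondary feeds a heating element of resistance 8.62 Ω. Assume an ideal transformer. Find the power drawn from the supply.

P ≈ 60.3 W

V_s = V_p × N_s/N_p = 220 × 177/1708 = 22.799 V.
I_s = V_s/R = 22.799/8.62 = 2.6448 A.
I_p = I_s × N_s/N_p = 2.6448 × 177/1708 = 0.27409 A.
P = V_p I_p = 220 × 0.27409 = 60.3 W.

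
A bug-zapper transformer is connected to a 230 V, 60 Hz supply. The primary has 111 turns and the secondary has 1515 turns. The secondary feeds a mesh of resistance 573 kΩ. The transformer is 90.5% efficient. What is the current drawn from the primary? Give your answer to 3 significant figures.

I_p ≈ 0.0826 A

V_s = 230 × 1515/111 = 3139.2 V.
I_s = V_s/R = 3139.2/573000 = 0.0054785 A.
P_out = V_s I_s = 3139.2 × 0.0054785 = 17.198 W.
P_in = P_out/η = 17.198/0.905 = 19.003 W.
I_p = P_in/V_p = 19.003/230 = 0.0826 A.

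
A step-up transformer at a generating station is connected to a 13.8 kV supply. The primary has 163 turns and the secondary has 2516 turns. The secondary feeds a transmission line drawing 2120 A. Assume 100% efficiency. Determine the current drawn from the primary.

For an ideal transformer I_p N_p = I_s N_s, so I_p = 2120 × 2516/163 = 32700 A.

I_p ≈ 32700 A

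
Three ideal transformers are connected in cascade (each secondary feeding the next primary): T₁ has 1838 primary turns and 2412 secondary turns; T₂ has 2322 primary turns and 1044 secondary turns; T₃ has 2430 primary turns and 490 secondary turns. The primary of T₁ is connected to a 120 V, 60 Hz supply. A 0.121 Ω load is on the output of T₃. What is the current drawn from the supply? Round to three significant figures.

I_supply ≈ 14.0 A

After T₁: V = 120.00 × 2412/1838 = 157.48 V.
After T₂: V = 157.48 × 1044/2322 = 70.803 V.
After T₃: V = 70.803 × 490/2430 = 14.277 V.
I_load = 14.277/0.121 = 117.99 A, so P_out = 14.277 × 117.99 = 1684.6 W.
All ideal ⇒ P_in = P_out, so I_supply = 1684.6/120 = 14.0 A.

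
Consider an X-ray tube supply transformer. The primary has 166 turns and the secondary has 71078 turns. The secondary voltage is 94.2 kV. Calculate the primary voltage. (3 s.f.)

V_p ≈ 220 V

V_p/V_s = N_p/N_s, so V_p = 94200 × 166/71078 = 220 V.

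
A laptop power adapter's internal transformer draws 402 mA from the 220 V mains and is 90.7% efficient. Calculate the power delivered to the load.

P_in = V_in I_in = 220 × 0.402 = 88.440 W.
P_out = η P_in = 0.907 × 88.440 = 80.2 W.

P_out ≈ 80.2 W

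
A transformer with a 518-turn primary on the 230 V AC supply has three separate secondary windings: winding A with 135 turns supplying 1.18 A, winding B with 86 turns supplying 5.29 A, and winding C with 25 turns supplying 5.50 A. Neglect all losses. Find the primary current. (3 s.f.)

I_p ≈ 1.45 A

V_A = 230 × 135/518 = 59.942 V; V_B = 230 × 86/518 = 38.185 V; V_C = 230 × 25/518 = 11.100 V.
P_out = V_A I_A + V_B I_B + V_C I_C = 59.942×1.18 + 38.185×5.29 + 11.100×5.50 = 70.732 + 202.00 + 61.052 = 333.78 W.
Ideal ⇒ P_in = P_out, so I_p = P_out/V_p = 333.78/230 = 1.45 A.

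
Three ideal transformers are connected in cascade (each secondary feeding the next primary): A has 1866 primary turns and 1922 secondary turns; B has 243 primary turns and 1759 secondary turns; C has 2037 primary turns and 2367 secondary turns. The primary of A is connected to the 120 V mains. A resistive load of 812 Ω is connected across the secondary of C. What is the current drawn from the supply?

I_supply ≈ 11.1 A

Secondary of A: V = 120.00 × 1922/1866 = 123.60 V.
Secondary of B: V = 123.60 × 1759/243 = 894.71 V.
Secondary of C: V = 894.71 × 2367/2037 = 1039.7 V.
I_load = 1039.7/812 = 1.2804 A, so P_out = 1039.7 × 1.2804 = 1331.1 W.
All ideal ⇒ P_in = P_out, so I_supply = 1331.1/120 = 11.1 A.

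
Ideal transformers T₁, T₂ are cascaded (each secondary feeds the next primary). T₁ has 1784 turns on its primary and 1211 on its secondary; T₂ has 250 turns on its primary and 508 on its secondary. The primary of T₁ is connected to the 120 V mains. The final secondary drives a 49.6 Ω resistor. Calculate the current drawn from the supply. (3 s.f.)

Secondary of T₁: V = 120.00 × 1211/1784 = 81.457 V.
Secondary of T₂: V = 81.457 × 508/250 = 165.52 V.
I_load = 165.52/49.6 = 3.3371 A, so P_out = 165.52 × 3.3371 = 552.37 W.
All ideal ⇒ P_in = P_out, so I_supply = 552.37/120 = 4.60 A.

I_supply ≈ 4.60 A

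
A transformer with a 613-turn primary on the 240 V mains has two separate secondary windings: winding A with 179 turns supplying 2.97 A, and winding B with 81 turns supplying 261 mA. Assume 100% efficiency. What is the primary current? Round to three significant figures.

I_p ≈ 0.902 A

V_A = 240 × 179/613 = 70.082 V; V_B = 240 × 81/613 = 31.713 V.
P_out = V_A I_A + V_B I_B = 70.082×2.97 + 31.713×0.261 = 208.14 + 8.2771 = 216.42 W.
Ideal ⇒ P_in = P_out, so I_p = P_out/V_p = 216.42/240 = 0.902 A.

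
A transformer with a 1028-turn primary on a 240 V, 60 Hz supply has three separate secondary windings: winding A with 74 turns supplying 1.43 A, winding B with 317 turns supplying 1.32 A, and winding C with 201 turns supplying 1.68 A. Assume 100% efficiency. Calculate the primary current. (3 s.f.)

V_A = 240 × 74/1028 = 17.276 V; V_B = 240 × 317/1028 = 74.008 V; V_C = 240 × 201/1028 = 46.926 V.
P_out = V_A I_A + V_B I_B + V_C I_C = 17.276×1.43 + 74.008×1.32 + 46.926×1.68 = 24.705 + 97.690 + 78.836 = 201.23 W.
Ideal ⇒ P_in = P_out, so I_p = P_out/V_p = 201.23/240 = 0.838 A.

I_p ≈ 0.838 A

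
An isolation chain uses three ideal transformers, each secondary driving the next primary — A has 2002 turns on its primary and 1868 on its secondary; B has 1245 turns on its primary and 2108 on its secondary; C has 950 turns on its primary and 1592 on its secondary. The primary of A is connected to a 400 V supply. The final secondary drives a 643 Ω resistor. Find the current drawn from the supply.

Secondary of A: V = 400.00 × 1868/2002 = 373.23 V.
Secondary of B: V = 373.23 × 2108/1245 = 631.94 V.
Secondary of C: V = 631.94 × 1592/950 = 1059.0 V.
I_load = 1059.0/643 = 1.6470 A, so P_out = 1059.0 × 1.6470 = 1744.1 W.
All ideal ⇒ P_in = P_out, so I_supply = 1744.1/400 = 4.36 A.

I_supply ≈ 4.36 A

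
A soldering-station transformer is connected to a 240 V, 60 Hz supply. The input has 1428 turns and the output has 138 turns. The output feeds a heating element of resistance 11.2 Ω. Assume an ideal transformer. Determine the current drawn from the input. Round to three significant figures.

I_in ≈ 0.200 A

V_out = V_in × N_out/N_in = 240 × 138/1428 = 23.193 V.
I_out = V_out/R = 23.193/11.2 = 2.0708 A.
For an ideal transformer I_in N_in = I_out N_out, so I_in = 2.0708 × 138/1428 = 0.200 A.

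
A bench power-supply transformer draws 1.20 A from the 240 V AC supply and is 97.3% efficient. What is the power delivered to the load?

P_in = V_p I_p = 240 × 1.20 = 288.00 W.
P_out = η P_in = 0.973 × 288.00 = 280 W.

P_out ≈ 280 W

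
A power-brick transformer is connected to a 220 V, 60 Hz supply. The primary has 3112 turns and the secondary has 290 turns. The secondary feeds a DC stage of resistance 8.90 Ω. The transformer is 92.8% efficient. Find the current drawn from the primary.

I_p ≈ 0.231 A

V_s = 220 × 290/3112 = 20.501 V.
I_s = V_s/R = 20.501/8.90 = 2.3035 A.
P_out = V_s I_s = 20.501 × 2.3035 = 47.225 W.
P_in = P_out/η = 47.225/0.928 = 50.889 W.
I_p = P_in/V_p = 50.889/220 = 0.231 A.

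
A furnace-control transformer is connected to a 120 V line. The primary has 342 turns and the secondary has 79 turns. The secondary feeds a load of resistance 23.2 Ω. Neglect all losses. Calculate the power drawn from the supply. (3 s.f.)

V_s = V_p × N_s/N_p = 120 × 79/342 = 27.719 V.
I_s = V_s/R = 27.719/23.2 = 1.1948 A.
I_p = I_s × N_s/N_p = 1.1948 × 79/342 = 0.27599 A.
P = V_p I_p = 120 × 0.27599 = 33.1 W.

P ≈ 33.1 W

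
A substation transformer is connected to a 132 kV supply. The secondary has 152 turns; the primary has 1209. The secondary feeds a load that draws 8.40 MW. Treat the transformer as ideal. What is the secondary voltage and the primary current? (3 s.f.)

V_s = V_p × N_s/N_p = 132000 × 152/1209 = 16596 V.
I_s = P/V_s = 8.40×10^6/16596 = 506.16 A.
I_p = I_s × N_s/N_p = 506.16 × 152/1209 = 63.6 A.

V_s ≈ 16600 V, I_p ≈ 63.6 A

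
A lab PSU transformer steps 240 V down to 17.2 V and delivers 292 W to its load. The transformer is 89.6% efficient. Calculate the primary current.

I_p ≈ 1.36 A

P_in = P_out/η = 292/0.896 = 325.89 W.
I_p = P_in/V_p = 325.89/240 = 1.36 A.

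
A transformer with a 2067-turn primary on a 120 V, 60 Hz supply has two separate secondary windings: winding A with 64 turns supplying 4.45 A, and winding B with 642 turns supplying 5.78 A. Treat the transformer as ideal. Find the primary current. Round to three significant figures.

V_A = 120 × 64/2067 = 3.7155 V; V_B = 120 × 642/2067 = 37.271 V.
P_out = V_A I_A + V_B I_B = 3.7155×4.45 + 37.271×5.78 = 16.534 + 215.43 = 231.96 W.
Ideal ⇒ P_in = P_out, so I_p = P_out/V_p = 231.96/120 = 1.93 A.

I_p ≈ 1.93 A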